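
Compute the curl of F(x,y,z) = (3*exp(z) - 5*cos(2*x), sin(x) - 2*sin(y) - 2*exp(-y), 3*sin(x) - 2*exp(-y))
(2*exp(-y), 3*exp(z) - 3*cos(x), cos(x))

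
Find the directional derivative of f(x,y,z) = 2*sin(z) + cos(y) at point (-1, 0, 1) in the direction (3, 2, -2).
-4*sqrt(17)*cos(1)/17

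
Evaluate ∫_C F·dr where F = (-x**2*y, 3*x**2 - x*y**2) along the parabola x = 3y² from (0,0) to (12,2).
-29184/35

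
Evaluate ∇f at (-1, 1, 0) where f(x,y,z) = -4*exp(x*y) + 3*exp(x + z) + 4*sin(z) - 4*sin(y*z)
(-exp(-1), 4*exp(-1), 3*exp(-1))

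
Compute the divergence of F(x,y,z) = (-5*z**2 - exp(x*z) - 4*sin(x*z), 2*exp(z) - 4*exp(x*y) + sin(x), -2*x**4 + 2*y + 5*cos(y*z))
-4*x*exp(x*y) - 5*y*sin(y*z) - z*exp(x*z) - 4*z*cos(x*z)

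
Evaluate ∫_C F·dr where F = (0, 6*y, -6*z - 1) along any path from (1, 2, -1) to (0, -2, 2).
-12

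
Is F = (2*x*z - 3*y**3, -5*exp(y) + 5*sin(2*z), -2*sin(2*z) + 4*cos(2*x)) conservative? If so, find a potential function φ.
No, ∇×F = (-10*cos(2*z), 2*x + 8*sin(2*x), 9*y**2) ≠ 0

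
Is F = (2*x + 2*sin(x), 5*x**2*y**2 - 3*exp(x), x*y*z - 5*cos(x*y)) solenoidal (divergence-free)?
No, ∇·F = 10*x**2*y + x*y + 2*cos(x) + 2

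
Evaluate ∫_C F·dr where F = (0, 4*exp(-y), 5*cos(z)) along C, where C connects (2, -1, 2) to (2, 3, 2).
-(4 - 4*exp(4))*exp(-3)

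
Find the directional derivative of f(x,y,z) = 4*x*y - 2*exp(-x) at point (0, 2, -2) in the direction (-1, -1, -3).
-10*sqrt(11)/11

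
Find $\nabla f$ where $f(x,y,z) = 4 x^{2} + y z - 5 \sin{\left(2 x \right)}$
(8*x - 10*cos(2*x), z, y)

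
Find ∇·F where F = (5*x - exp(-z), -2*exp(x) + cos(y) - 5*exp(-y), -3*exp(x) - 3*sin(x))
-sin(y) + 5 + 5*exp(-y)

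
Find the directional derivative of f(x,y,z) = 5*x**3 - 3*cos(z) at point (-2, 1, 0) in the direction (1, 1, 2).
10*sqrt(6)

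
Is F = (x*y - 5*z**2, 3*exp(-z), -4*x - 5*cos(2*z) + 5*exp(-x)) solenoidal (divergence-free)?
No, ∇·F = y + 10*sin(2*z)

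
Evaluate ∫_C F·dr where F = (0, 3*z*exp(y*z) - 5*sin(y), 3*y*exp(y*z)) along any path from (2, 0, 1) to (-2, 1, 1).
-8 + 5*cos(1) + 3*E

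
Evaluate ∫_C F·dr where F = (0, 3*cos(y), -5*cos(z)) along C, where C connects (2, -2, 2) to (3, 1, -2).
3*sin(1) + 13*sin(2)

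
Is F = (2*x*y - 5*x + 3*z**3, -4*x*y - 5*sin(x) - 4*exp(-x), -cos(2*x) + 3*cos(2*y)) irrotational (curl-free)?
No, ∇×F = (-6*sin(2*y), 9*z**2 - 2*sin(2*x), -2*x - 4*y - 5*cos(x) + 4*exp(-x))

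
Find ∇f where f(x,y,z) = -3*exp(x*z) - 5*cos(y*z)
(-3*z*exp(x*z), 5*z*sin(y*z), -3*x*exp(x*z) + 5*y*sin(y*z))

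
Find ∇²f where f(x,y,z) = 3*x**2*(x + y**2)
6*x**2 + 18*x + 6*y**2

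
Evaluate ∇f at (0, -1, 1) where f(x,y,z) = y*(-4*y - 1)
(0, 7, 0)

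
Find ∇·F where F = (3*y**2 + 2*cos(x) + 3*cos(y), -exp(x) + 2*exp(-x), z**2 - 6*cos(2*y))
2*z - 2*sin(x)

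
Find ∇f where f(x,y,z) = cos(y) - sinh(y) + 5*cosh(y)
(0, -sin(y) + 5*sinh(y) - cosh(y), 0)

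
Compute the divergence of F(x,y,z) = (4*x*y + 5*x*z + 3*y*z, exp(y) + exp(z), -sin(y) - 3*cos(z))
4*y + 5*z + exp(y) + 3*sin(z)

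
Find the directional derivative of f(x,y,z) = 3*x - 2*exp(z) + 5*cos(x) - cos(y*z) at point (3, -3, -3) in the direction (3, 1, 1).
sqrt(11)*(-6*exp(3)*sin(9) - 15*exp(3)*sin(3) - 2 + 9*exp(3))*exp(-3)/11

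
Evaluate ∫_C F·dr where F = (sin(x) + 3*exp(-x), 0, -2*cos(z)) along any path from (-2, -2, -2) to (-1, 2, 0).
-3*E - 2*sin(2) - cos(1) + cos(2) + 3*exp(2)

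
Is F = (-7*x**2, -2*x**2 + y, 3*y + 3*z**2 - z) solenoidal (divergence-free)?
No, ∇·F = -14*x + 6*z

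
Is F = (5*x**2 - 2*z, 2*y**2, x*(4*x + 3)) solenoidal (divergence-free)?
No, ∇·F = 10*x + 4*y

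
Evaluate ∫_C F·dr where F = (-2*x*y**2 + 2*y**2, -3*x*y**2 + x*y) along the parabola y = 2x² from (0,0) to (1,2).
-524/105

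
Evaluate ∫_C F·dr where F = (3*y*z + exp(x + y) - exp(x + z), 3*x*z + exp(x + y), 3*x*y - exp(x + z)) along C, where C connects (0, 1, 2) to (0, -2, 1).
(1 + (-2 + E)*exp(3))*exp(-2)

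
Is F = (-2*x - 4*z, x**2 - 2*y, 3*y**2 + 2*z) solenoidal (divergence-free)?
No, ∇·F = -2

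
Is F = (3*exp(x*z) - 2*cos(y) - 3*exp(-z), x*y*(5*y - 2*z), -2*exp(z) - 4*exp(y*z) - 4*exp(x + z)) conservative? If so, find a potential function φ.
No, ∇×F = (2*x*y - 4*z*exp(y*z), 3*x*exp(x*z) + 4*exp(x + z) + 3*exp(-z), y*(5*y - 2*z) - 2*sin(y)) ≠ 0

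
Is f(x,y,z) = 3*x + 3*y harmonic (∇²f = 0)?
Yes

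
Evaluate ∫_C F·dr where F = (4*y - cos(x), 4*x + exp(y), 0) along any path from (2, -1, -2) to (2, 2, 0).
-exp(-1) + exp(2) + 24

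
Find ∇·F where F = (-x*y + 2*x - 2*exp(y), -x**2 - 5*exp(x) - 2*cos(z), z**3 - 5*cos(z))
-y + 3*z**2 + 5*sin(z) + 2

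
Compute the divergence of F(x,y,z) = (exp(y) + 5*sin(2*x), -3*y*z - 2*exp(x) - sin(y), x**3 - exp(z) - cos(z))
-3*z - exp(z) + sin(z) + 10*cos(2*x) - cos(y)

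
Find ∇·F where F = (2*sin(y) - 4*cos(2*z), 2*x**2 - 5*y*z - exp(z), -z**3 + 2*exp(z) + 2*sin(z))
-3*z**2 - 5*z + 2*exp(z) + 2*cos(z)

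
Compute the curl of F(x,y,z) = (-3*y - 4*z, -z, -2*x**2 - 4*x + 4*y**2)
(8*y + 1, 4*x, 3)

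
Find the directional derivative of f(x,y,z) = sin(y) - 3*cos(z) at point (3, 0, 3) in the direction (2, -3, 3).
3*sqrt(22)*(-1 + 3*sin(3))/22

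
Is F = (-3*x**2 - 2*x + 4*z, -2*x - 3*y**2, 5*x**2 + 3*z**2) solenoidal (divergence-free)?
No, ∇·F = -6*x - 6*y + 6*z - 2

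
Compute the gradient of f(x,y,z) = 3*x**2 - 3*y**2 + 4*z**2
(6*x, -6*y, 8*z)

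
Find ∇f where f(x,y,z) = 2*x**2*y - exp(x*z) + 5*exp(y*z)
(4*x*y - z*exp(x*z), 2*x**2 + 5*z*exp(y*z), -x*exp(x*z) + 5*y*exp(y*z))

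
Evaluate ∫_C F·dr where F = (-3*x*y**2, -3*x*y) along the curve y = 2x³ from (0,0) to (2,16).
-7296/7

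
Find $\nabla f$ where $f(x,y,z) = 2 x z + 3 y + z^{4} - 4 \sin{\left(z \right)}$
(2*z, 3, 2*x + 4*z**3 - 4*cos(z))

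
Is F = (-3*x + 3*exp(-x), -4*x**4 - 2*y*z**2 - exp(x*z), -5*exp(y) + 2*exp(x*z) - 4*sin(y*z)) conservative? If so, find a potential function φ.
No, ∇×F = (x*exp(x*z) + 4*y*z - 4*z*cos(y*z) - 5*exp(y), -2*z*exp(x*z), -16*x**3 - z*exp(x*z)) ≠ 0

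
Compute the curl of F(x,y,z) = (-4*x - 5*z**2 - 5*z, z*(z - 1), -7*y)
(-2*z - 6, -10*z - 5, 0)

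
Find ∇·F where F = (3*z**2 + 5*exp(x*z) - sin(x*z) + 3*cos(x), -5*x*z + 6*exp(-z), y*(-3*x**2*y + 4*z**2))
8*y*z + 5*z*exp(x*z) - z*cos(x*z) - 3*sin(x)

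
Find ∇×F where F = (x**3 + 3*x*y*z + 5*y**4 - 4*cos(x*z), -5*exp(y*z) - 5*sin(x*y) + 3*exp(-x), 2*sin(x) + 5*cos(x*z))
(5*y*exp(y*z), 3*x*y + 4*x*sin(x*z) + 5*z*sin(x*z) - 2*cos(x), -3*x*z - 20*y**3 - 5*y*cos(x*y) - 3*exp(-x))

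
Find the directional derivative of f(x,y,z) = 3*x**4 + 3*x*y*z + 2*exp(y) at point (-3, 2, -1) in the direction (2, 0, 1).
-678*sqrt(5)/5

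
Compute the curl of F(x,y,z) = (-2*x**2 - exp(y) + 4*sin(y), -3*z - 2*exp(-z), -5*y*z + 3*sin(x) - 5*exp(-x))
(-5*z + 3 - 2*exp(-z), -3*cos(x) - 5*exp(-x), exp(y) - 4*cos(y))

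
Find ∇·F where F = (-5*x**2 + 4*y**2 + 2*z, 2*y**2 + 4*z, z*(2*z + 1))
-10*x + 4*y + 4*z + 1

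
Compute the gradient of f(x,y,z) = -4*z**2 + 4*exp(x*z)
(4*z*exp(x*z), 0, 4*x*exp(x*z) - 8*z)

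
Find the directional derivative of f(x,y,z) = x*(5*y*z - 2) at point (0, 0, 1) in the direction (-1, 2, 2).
2/3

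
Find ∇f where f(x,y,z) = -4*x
(-4, 0, 0)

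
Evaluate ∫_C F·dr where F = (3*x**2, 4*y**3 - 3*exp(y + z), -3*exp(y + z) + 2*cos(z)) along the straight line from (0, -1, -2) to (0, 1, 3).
-3*exp(4) + 3*exp(-3) + 2*sin(3) + 2*sin(2)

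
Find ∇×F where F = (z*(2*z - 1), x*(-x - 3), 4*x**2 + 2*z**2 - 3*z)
(0, -8*x + 4*z - 1, -2*x - 3)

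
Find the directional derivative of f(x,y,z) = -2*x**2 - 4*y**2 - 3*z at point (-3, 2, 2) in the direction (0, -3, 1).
9*sqrt(10)/2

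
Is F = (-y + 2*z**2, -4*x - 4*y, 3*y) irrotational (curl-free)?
No, ∇×F = (3, 4*z, -3)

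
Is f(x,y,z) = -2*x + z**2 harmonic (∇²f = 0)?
No, ∇²f = 2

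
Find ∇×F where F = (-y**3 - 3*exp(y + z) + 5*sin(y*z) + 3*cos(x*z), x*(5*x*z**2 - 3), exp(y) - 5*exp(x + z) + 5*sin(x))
(-10*x**2*z + exp(y), -3*x*sin(x*z) + 5*y*cos(y*z) + 5*exp(x + z) - 3*exp(y + z) - 5*cos(x), 10*x*z**2 + 3*y**2 - 5*z*cos(y*z) + 3*exp(y + z) - 3)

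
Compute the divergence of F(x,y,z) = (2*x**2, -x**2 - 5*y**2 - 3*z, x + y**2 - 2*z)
4*x - 10*y - 2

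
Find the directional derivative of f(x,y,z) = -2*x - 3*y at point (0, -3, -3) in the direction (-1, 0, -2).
2*sqrt(5)/5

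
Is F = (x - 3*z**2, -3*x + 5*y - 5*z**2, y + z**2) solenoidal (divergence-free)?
No, ∇·F = 2*z + 6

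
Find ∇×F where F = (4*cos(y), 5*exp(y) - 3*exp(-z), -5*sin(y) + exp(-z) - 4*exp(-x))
(-5*cos(y) - 3*exp(-z), -4*exp(-x), 4*sin(y))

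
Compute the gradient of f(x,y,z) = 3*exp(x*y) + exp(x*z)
(3*y*exp(x*y) + z*exp(x*z), 3*x*exp(x*y), x*exp(x*z))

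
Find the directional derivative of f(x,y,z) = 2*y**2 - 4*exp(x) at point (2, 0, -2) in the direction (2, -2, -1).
-8*exp(2)/3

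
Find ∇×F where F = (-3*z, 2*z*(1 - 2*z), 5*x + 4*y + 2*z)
(8*z + 2, -8, 0)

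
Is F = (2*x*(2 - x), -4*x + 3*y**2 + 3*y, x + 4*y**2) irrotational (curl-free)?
No, ∇×F = (8*y, -1, -4)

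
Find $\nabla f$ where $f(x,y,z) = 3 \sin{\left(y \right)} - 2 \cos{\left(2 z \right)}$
(0, 3*cos(y), 4*sin(2*z))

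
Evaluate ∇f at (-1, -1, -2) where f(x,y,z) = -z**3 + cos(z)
(0, 0, -12 + sin(2))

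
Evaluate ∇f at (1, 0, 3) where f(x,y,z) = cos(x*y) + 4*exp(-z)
(0, 0, -4*exp(-3))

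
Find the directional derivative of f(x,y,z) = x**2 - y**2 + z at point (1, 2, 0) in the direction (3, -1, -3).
7*sqrt(19)/19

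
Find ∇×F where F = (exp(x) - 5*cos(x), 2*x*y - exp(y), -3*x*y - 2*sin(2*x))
(-3*x, 3*y + 4*cos(2*x), 2*y)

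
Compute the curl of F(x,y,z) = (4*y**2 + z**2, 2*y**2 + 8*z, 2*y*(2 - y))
(-4*y - 4, 2*z, -8*y)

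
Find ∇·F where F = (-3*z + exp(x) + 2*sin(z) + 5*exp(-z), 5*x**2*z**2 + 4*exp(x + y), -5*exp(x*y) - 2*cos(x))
exp(x) + 4*exp(x + y)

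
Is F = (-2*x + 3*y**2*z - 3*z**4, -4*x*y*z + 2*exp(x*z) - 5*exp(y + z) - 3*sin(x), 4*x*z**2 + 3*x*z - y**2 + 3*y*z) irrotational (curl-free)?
No, ∇×F = (4*x*y - 2*x*exp(x*z) - 2*y + 3*z + 5*exp(y + z), 3*y**2 - 12*z**3 - 4*z**2 - 3*z, -10*y*z + 2*z*exp(x*z) - 3*cos(x))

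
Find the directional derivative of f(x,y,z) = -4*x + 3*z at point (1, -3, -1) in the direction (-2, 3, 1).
11*sqrt(14)/14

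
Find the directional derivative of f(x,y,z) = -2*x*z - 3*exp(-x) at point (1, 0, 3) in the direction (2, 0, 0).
-6 + 3*exp(-1)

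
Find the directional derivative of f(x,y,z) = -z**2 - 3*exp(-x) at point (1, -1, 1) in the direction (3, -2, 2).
sqrt(17)*(9 - 4*E)*exp(-1)/17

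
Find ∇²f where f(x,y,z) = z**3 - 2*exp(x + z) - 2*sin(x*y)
2*x**2*sin(x*y) + 2*y**2*sin(x*y) + 6*z - 4*exp(x + z)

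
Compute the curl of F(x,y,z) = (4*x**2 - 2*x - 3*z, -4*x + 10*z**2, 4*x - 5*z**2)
(-20*z, -7, -4)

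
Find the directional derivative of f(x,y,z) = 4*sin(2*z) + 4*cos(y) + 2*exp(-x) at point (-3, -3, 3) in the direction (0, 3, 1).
2*sqrt(10)*(3*sin(3) + 2*cos(6))/5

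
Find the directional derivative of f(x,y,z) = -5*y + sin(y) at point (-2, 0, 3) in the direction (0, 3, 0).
-4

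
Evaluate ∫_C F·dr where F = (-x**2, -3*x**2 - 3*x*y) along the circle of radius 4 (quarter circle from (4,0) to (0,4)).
-512/3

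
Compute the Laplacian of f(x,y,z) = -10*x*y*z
0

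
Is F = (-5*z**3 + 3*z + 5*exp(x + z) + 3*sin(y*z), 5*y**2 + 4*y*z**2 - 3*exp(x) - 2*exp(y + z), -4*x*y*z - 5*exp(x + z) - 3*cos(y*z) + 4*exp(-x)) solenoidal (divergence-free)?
No, ∇·F = -4*x*y + 3*y*sin(y*z) + 10*y + 4*z**2 - 2*exp(y + z)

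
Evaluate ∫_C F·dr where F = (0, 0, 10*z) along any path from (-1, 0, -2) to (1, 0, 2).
0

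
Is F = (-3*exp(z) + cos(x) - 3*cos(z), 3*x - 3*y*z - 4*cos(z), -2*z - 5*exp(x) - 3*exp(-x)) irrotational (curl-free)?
No, ∇×F = (3*y - 4*sin(z), 5*exp(x) - 3*exp(z) + 3*sin(z) - 3*exp(-x), 3)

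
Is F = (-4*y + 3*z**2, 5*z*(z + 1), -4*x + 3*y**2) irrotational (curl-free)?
No, ∇×F = (6*y - 10*z - 5, 6*z + 4, 4)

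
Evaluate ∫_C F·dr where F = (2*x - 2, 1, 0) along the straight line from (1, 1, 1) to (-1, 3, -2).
6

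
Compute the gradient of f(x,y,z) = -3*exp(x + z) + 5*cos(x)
(-3*exp(x + z) - 5*sin(x), 0, -3*exp(x + z))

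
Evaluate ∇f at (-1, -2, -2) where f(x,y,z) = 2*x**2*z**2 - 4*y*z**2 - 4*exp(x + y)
(-16 - 4*exp(-3), -16 - 4*exp(-3), -40)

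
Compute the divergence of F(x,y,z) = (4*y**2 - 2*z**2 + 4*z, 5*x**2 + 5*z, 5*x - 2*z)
-2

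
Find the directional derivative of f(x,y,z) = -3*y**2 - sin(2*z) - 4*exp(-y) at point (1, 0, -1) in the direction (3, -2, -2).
4*sqrt(17)*(-2 + cos(2))/17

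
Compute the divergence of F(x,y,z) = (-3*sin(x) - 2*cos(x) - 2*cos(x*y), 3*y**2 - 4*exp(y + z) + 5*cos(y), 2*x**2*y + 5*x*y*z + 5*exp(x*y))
5*x*y + 2*y*sin(x*y) + 6*y - 4*exp(y + z) + 2*sin(x) - 5*sin(y) - 3*cos(x)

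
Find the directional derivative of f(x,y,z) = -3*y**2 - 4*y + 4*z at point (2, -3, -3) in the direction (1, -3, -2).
-25*sqrt(14)/7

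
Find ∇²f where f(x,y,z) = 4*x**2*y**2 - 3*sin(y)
8*x**2 + 8*y**2 + 3*sin(y)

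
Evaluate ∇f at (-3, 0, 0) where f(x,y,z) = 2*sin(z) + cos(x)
(sin(3), 0, 2)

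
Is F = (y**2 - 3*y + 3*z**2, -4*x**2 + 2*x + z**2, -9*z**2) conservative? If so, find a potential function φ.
No, ∇×F = (-2*z, 6*z, -8*x - 2*y + 5) ≠ 0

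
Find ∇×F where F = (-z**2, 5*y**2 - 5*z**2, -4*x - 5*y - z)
(10*z - 5, 4 - 2*z, 0)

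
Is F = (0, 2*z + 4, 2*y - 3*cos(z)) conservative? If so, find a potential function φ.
Yes, F is conservative. φ = 2*y*z + 4*y - 3*sin(z)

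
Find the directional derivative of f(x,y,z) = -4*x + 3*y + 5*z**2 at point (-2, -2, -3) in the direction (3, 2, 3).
-48*sqrt(22)/11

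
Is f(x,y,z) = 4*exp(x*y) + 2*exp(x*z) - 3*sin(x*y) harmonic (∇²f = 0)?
No, ∇²f = x**2*(4*exp(x*y) + 3*sin(x*y)) + 2*x**2*exp(x*z) + 4*y**2*exp(x*y) + 3*y**2*sin(x*y) + 2*z**2*exp(x*z)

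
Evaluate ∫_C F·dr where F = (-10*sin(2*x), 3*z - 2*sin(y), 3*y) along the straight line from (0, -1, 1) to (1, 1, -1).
-5 + 5*cos(2)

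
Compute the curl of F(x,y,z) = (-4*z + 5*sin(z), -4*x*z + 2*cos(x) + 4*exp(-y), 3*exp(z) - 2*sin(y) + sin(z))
(4*x - 2*cos(y), 5*cos(z) - 4, -4*z - 2*sin(x))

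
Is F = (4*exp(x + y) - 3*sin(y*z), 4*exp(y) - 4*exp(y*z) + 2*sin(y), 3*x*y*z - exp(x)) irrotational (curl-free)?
No, ∇×F = (3*x*z + 4*y*exp(y*z), -3*y*z - 3*y*cos(y*z) + exp(x), 3*z*cos(y*z) - 4*exp(x + y))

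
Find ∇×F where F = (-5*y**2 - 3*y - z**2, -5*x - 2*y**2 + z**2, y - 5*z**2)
(1 - 2*z, -2*z, 10*y - 2)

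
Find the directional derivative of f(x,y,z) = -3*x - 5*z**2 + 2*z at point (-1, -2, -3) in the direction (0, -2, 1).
32*sqrt(5)/5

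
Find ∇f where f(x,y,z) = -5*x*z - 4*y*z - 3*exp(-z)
(-5*z, -4*z, -5*x - 4*y + 3*exp(-z))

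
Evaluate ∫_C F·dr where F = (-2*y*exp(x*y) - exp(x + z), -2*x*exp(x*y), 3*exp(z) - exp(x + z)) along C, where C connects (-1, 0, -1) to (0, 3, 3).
(-3*E + 1 + 2*exp(5))*exp(-2)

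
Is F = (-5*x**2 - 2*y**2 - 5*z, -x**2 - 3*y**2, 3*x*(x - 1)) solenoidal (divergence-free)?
No, ∇·F = -10*x - 6*y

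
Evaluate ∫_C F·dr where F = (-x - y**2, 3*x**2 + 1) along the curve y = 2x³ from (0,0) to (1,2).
317/70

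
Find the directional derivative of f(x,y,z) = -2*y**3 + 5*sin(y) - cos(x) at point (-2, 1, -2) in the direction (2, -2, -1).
-10*cos(1)/3 - 2*sin(2)/3 + 4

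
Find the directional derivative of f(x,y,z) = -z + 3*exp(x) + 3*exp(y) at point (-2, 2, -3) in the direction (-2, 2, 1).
-1/3 + 4*sinh(2)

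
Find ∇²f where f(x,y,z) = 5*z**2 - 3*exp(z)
10 - 3*exp(z)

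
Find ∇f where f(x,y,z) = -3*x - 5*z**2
(-3, 0, -10*z)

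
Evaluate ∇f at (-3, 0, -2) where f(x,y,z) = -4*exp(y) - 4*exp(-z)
(0, -4, 4*exp(2))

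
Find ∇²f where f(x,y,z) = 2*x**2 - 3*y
4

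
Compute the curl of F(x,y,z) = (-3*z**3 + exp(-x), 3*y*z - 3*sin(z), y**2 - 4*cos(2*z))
(-y + 3*cos(z), -9*z**2, 0)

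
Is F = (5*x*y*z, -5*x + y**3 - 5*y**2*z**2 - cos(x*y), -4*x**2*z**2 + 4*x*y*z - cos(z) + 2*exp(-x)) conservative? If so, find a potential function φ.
No, ∇×F = (2*z*(2*x + 5*y**2), 5*x*y + 8*x*z**2 - 4*y*z + 2*exp(-x), -5*x*z + y*sin(x*y) - 5) ≠ 0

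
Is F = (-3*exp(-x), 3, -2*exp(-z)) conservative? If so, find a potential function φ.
Yes, F is conservative. φ = 3*y + 2*exp(-z) + 3*exp(-x)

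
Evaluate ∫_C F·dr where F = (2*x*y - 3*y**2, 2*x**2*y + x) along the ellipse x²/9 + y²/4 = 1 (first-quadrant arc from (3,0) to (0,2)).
3*pi/2 + 30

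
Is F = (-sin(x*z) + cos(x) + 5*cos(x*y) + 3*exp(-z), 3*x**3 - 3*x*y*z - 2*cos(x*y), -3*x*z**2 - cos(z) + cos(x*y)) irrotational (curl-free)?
No, ∇×F = (x*(3*y - sin(x*y)), -x*cos(x*z) + y*sin(x*y) + 3*z**2 - 3*exp(-z), 9*x**2 + 5*x*sin(x*y) - 3*y*z + 2*y*sin(x*y))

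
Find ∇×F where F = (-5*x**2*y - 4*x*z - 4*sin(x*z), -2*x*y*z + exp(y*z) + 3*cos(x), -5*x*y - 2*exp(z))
(2*x*y - 5*x - y*exp(y*z), -4*x*cos(x*z) - 4*x + 5*y, 5*x**2 - 2*y*z - 3*sin(x))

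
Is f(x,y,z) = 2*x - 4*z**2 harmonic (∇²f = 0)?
No, ∇²f = -8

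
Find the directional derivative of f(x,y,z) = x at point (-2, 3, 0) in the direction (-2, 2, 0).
-sqrt(2)/2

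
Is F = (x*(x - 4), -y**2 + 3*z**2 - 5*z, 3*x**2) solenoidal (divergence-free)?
No, ∇·F = 2*x - 2*y - 4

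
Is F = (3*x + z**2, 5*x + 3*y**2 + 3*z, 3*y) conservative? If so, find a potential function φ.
No, ∇×F = (0, 2*z, 5) ≠ 0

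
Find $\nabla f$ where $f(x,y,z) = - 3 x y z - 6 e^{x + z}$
(-3*y*z - 6*exp(x + z), -3*x*z, -3*x*y - 6*exp(x + z))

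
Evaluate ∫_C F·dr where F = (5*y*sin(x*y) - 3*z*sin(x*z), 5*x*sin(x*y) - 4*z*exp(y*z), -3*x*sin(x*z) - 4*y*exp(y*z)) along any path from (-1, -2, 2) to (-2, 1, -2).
3*cos(4) - 4*exp(-2) + 4*exp(-4) - 3*cos(2)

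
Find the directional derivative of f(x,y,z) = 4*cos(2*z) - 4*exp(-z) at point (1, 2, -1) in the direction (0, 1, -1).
-2*sqrt(2)*(2*sin(2) + E)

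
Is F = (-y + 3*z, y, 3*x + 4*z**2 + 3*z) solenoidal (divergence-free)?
No, ∇·F = 8*z + 4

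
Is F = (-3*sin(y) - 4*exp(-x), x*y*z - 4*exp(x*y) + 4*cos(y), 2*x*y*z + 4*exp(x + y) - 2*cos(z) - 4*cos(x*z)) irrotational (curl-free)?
No, ∇×F = (-x*y + 2*x*z + 4*exp(x + y), -2*y*z - 4*z*sin(x*z) - 4*exp(x + y), y*z - 4*y*exp(x*y) + 3*cos(y))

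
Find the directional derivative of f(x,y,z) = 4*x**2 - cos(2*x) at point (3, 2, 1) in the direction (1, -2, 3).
sqrt(14)*(sin(6) + 12)/7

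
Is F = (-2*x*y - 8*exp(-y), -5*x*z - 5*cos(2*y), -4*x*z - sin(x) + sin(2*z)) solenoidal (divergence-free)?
No, ∇·F = -4*x - 2*y + 10*sin(2*y) + 2*cos(2*z)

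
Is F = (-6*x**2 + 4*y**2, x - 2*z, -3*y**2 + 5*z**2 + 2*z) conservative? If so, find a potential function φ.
No, ∇×F = (2 - 6*y, 0, 1 - 8*y) ≠ 0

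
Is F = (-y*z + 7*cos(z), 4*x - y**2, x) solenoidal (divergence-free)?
No, ∇·F = -2*y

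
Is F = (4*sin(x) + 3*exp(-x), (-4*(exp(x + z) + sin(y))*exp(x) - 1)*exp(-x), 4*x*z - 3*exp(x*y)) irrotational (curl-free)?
No, ∇×F = (-3*x*exp(x*y) + 4*exp(x + z), 3*y*exp(x*y) - 4*z, (1 - 4*exp(2*x + z))*exp(-x))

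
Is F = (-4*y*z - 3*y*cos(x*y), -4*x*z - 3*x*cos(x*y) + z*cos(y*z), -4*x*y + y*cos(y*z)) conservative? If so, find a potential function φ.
Yes, F is conservative. φ = -4*x*y*z - 3*sin(x*y) + sin(y*z)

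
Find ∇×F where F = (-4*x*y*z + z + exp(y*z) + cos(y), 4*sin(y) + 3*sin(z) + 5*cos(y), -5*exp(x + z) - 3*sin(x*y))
(-3*x*cos(x*y) - 3*cos(z), -4*x*y + y*exp(y*z) + 3*y*cos(x*y) + 5*exp(x + z) + 1, 4*x*z - z*exp(y*z) + sin(y))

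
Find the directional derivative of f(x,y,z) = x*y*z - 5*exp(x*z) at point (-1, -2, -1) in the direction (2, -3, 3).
sqrt(22)*(7 + 25*E)/22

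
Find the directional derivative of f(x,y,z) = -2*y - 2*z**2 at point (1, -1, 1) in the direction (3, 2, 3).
-8*sqrt(22)/11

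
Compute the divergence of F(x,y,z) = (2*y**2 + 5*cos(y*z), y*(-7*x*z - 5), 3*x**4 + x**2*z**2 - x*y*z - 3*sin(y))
2*x**2*z - x*y - 7*x*z - 5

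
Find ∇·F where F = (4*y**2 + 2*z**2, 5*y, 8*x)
5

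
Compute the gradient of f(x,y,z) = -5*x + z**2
(-5, 0, 2*z)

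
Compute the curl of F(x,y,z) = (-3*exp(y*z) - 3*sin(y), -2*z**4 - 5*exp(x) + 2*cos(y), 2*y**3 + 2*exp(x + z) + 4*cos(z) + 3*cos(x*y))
(-3*x*sin(x*y) + 6*y**2 + 8*z**3, -3*y*exp(y*z) + 3*y*sin(x*y) - 2*exp(x + z), 3*z*exp(y*z) - 5*exp(x) + 3*cos(y))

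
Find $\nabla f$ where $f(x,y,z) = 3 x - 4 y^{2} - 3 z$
(3, -8*y, -3)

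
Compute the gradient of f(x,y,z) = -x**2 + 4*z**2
(-2*x, 0, 8*z)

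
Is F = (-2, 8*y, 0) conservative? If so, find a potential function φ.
Yes, F is conservative. φ = -2*x + 4*y**2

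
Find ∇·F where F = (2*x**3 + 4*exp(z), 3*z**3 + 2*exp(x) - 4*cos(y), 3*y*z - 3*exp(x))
6*x**2 + 3*y + 4*sin(y)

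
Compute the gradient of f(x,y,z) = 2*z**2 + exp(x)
(exp(x), 0, 4*z)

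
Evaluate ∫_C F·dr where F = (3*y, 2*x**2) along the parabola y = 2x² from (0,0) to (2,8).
48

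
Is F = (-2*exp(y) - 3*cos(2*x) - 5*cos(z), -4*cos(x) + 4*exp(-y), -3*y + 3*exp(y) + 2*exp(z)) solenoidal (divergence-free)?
No, ∇·F = 2*exp(z) + 6*sin(2*x) - 4*exp(-y)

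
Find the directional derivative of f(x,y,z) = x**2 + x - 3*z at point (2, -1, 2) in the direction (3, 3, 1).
12*sqrt(19)/19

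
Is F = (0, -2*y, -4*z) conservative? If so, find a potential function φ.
Yes, F is conservative. φ = -y**2 - 2*z**2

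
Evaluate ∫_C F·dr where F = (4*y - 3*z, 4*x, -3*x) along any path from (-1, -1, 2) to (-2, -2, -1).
0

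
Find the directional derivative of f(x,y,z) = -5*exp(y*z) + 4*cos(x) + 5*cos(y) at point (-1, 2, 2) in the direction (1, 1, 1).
sqrt(3)*(-20*exp(4) - 5*sin(2) + 4*sin(1))/3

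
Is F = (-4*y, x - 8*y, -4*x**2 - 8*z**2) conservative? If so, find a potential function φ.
No, ∇×F = (0, 8*x, 5) ≠ 0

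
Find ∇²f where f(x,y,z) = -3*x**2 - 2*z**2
-10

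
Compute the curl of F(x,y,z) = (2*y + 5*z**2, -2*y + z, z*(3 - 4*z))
(-1, 10*z, -2)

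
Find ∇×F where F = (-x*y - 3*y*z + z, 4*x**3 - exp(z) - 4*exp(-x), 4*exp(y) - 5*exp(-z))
(4*exp(y) + exp(z), 1 - 3*y, 12*x**2 + x + 3*z + 4*exp(-x))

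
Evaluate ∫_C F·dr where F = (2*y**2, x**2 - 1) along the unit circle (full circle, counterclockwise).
0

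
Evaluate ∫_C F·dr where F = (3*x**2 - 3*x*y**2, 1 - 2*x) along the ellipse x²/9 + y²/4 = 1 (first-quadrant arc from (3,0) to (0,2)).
2 - 3*pi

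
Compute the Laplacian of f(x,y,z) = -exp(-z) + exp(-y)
-exp(-z) + exp(-y)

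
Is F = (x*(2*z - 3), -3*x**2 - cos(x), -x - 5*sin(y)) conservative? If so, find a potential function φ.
No, ∇×F = (-5*cos(y), 2*x + 1, -6*x + sin(x)) ≠ 0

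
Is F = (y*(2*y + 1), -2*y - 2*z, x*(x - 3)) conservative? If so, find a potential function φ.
No, ∇×F = (2, 3 - 2*x, -4*y - 1) ≠ 0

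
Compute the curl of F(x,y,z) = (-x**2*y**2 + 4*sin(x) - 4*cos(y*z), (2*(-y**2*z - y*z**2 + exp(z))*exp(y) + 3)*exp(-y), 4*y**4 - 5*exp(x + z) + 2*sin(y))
(16*y**3 + 2*y**2 + 4*y*z - 2*exp(z) + 2*cos(y), 4*y*sin(y*z) + 5*exp(x + z), 2*x**2*y - 4*z*sin(y*z))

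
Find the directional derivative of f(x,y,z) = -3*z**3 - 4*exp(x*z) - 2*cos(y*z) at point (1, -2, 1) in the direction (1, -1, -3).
sqrt(11)*(-10*sin(2) + 8*E + 27)/11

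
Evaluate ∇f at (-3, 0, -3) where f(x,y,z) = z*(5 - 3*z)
(0, 0, 23)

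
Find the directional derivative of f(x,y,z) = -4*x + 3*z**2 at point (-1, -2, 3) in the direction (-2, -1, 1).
13*sqrt(6)/3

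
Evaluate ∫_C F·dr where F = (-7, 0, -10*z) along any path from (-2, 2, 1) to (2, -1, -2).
-43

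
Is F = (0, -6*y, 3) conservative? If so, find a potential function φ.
Yes, F is conservative. φ = -3*y**2 + 3*z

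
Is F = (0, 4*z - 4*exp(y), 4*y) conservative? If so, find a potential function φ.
Yes, F is conservative. φ = 4*y*z - 4*exp(y)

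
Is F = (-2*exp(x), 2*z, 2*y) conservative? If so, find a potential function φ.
Yes, F is conservative. φ = 2*y*z - 2*exp(x)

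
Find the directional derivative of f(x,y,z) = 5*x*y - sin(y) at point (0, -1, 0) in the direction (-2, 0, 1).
2*sqrt(5)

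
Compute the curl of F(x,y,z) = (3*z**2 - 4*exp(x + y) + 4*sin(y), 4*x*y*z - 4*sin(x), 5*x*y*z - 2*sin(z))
(x*(-4*y + 5*z), z*(6 - 5*y), 4*y*z + 4*exp(x + y) - 4*cos(x) - 4*cos(y))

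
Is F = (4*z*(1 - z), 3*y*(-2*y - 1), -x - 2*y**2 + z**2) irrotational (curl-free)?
No, ∇×F = (-4*y, 5 - 8*z, 0)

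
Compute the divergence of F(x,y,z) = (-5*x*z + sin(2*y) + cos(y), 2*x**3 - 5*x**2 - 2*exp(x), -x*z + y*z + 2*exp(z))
-x + y - 5*z + 2*exp(z)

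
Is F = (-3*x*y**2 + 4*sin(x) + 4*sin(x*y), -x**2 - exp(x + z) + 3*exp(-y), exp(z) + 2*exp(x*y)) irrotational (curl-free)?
No, ∇×F = (2*x*exp(x*y) + exp(x + z), -2*y*exp(x*y), 6*x*y - 4*x*cos(x*y) - 2*x - exp(x + z))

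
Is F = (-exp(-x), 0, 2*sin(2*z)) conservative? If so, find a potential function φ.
Yes, F is conservative. φ = -cos(2*z) + exp(-x)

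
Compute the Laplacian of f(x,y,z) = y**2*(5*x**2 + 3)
10*x**2 + 10*y**2 + 6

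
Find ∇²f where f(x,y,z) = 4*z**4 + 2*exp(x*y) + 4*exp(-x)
2*x**2*exp(x*y) + 2*y**2*exp(x*y) + 48*z**2 + 4*exp(-x)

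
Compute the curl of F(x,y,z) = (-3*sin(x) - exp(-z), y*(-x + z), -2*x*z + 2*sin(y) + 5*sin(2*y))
(-y + 2*cos(y) + 10*cos(2*y), 2*z + exp(-z), -y)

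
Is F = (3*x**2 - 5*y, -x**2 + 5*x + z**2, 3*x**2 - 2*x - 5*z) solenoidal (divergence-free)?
No, ∇·F = 6*x - 5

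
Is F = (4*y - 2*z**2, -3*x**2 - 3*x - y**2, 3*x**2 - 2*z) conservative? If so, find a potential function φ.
No, ∇×F = (0, -6*x - 4*z, -6*x - 7) ≠ 0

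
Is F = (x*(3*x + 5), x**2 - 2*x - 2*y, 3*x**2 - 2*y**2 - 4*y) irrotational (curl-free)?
No, ∇×F = (-4*y - 4, -6*x, 2*x - 2)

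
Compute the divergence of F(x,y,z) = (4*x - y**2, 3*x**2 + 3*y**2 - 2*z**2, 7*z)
6*y + 11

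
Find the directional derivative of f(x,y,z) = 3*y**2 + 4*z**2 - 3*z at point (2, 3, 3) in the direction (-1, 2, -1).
5*sqrt(6)/2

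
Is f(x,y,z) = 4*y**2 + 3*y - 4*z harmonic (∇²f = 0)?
No, ∇²f = 8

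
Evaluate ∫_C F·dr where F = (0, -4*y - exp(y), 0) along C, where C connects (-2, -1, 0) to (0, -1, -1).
0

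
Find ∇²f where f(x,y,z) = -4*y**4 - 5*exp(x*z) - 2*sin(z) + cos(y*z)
-5*x**2*exp(x*z) - y**2*cos(y*z) - 48*y**2 - 5*z**2*exp(x*z) - z**2*cos(y*z) + 2*sin(z)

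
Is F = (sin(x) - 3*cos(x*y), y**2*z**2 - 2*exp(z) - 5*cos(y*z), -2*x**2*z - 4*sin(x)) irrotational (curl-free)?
No, ∇×F = (-2*y**2*z - 5*y*sin(y*z) + 2*exp(z), 4*x*z + 4*cos(x), -3*x*sin(x*y))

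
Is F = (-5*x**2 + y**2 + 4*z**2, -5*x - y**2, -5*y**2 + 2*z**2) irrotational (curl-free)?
No, ∇×F = (-10*y, 8*z, -2*y - 5)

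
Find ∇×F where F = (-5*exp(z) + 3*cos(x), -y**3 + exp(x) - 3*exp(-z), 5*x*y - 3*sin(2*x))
(5*x - 3*exp(-z), -5*y - 5*exp(z) + 6*cos(2*x), exp(x))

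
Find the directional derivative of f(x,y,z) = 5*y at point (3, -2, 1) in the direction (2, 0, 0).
0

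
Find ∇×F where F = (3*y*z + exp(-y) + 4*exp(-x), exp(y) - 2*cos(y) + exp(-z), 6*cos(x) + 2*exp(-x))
(exp(-z), 3*y + 6*sin(x) + 2*exp(-x), -3*z + exp(-y))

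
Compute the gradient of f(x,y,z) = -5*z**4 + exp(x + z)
(exp(x + z), 0, -20*z**3 + exp(x + z))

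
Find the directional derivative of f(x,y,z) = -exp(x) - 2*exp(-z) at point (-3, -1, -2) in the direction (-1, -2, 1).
sqrt(6)*(1 + 2*exp(5))*exp(-3)/6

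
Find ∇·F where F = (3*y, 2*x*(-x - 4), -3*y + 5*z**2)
10*z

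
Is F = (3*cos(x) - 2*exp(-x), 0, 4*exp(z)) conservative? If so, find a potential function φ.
Yes, F is conservative. φ = 4*exp(z) + 3*sin(x) + 2*exp(-x)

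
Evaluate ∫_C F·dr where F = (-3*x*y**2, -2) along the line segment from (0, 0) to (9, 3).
-2211/4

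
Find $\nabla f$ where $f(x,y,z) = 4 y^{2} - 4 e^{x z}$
(-4*z*exp(x*z), 8*y, -4*x*exp(x*z))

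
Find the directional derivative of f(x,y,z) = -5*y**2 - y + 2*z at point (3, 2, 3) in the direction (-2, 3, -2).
-67*sqrt(17)/17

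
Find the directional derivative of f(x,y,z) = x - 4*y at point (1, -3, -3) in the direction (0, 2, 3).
-8*sqrt(13)/13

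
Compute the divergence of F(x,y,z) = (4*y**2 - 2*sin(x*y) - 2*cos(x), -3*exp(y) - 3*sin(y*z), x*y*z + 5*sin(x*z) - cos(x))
x*y + 5*x*cos(x*z) - 2*y*cos(x*y) - 3*z*cos(y*z) - 3*exp(y) + 2*sin(x)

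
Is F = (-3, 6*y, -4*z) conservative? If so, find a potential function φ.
Yes, F is conservative. φ = -3*x + 3*y**2 - 2*z**2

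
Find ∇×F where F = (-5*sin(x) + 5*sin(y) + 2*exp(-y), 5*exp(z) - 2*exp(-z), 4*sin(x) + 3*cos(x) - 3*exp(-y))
(-5*exp(z) - 2*exp(-z) + 3*exp(-y), 3*sin(x) - 4*cos(x), -5*cos(y) + 2*exp(-y))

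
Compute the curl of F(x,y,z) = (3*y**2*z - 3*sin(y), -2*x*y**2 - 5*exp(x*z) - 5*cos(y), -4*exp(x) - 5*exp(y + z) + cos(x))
(5*x*exp(x*z) - 5*exp(y + z), 3*y**2 + 4*exp(x) + sin(x), -2*y**2 - 6*y*z - 5*z*exp(x*z) + 3*cos(y))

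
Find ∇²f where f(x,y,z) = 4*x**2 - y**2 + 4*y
6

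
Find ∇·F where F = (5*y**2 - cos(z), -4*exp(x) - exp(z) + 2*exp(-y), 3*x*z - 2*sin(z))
3*x - 2*cos(z) - 2*exp(-y)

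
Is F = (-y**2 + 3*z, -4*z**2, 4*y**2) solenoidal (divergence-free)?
Yes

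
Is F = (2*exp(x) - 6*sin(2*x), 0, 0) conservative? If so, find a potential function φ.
Yes, F is conservative. φ = 2*exp(x) + 3*cos(2*x)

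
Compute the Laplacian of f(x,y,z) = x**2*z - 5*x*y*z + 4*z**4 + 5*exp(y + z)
48*z**2 + 2*z + 10*exp(y + z)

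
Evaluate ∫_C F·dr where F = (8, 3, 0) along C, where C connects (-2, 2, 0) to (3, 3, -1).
43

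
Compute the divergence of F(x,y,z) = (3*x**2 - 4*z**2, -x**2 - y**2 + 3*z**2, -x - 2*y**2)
6*x - 2*y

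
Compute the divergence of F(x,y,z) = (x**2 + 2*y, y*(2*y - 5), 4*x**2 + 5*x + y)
2*x + 4*y - 5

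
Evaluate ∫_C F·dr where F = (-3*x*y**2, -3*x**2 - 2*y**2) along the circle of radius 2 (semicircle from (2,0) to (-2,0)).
0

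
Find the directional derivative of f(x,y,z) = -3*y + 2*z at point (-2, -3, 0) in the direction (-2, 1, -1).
-5*sqrt(6)/6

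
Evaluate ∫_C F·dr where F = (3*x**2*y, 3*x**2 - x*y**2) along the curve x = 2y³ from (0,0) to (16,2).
794944/105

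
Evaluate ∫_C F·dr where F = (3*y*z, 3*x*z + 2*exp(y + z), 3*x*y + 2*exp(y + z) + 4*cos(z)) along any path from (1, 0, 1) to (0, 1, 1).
2*E*(-1 + E)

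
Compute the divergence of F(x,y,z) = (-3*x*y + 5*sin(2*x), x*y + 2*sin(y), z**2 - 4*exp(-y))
x - 3*y + 2*z + 10*cos(2*x) + 2*cos(y)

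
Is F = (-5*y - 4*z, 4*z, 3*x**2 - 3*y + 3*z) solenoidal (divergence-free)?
No, ∇·F = 3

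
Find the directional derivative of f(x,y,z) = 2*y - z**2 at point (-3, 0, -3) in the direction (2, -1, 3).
8*sqrt(14)/7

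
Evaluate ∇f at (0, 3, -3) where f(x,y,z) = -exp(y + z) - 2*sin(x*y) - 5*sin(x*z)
(9, -1, -1)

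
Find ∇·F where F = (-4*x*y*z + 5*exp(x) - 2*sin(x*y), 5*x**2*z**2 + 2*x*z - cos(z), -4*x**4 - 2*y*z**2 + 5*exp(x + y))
-8*y*z - 2*y*cos(x*y) + 5*exp(x)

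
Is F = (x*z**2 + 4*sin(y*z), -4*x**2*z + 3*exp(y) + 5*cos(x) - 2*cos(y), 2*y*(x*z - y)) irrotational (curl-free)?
No, ∇×F = (4*x**2 + 2*x*z - 4*y, 2*x*z - 2*y*z + 4*y*cos(y*z), -8*x*z - 4*z*cos(y*z) - 5*sin(x))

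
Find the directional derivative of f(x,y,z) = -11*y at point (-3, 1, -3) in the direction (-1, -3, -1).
3*sqrt(11)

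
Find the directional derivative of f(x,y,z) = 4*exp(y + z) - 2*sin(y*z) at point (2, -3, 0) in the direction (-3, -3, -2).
2*sqrt(22)*(-3*exp(3) - 5)*exp(-3)/11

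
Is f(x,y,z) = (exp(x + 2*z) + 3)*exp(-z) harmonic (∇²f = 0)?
No, ∇²f = (2*exp(x + 2*z) + 3)*exp(-z)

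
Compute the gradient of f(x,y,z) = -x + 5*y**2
(-1, 10*y, 0)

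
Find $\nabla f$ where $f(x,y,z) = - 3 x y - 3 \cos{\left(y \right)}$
(-3*y, -3*x + 3*sin(y), 0)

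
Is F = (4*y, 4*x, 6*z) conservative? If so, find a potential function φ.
Yes, F is conservative. φ = 4*x*y + 3*z**2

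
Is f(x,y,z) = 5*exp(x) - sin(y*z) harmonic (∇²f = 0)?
No, ∇²f = y**2*sin(y*z) + z**2*sin(y*z) + 5*exp(x)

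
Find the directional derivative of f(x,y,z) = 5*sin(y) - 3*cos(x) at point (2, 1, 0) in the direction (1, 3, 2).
3*sqrt(14)*(sin(2) + 5*cos(1))/14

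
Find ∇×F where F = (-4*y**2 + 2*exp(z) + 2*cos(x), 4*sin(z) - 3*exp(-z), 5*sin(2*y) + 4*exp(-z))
(10*cos(2*y) - 4*cos(z) - 3*exp(-z), 2*exp(z), 8*y)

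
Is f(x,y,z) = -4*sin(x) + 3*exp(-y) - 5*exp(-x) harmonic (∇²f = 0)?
No, ∇²f = 4*sin(x) + 3*exp(-y) - 5*exp(-x)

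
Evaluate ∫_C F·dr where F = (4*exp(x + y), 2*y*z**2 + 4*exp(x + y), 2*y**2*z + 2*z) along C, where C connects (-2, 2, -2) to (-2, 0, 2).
-20 + 4*exp(-2)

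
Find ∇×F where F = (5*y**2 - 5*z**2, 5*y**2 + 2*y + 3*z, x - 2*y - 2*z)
(-5, -10*z - 1, -10*y)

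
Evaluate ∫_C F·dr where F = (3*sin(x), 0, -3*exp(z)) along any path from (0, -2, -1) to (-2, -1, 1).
-6*sinh(1) - 3*cos(2) + 3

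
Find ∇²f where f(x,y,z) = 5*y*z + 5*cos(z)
-5*cos(z)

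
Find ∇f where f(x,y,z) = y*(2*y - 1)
(0, 4*y - 1, 0)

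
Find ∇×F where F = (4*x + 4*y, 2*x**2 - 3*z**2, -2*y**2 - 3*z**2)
(-4*y + 6*z, 0, 4*x - 4)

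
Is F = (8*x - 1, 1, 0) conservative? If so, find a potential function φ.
Yes, F is conservative. φ = 4*x**2 - x + y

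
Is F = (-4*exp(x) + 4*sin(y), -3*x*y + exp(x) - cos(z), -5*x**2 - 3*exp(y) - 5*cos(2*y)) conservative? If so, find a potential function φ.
No, ∇×F = (-3*exp(y) + 10*sin(2*y) - sin(z), 10*x, -3*y + exp(x) - 4*cos(y)) ≠ 0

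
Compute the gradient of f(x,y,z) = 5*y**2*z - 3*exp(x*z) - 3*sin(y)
(-3*z*exp(x*z), 10*y*z - 3*cos(y), -3*x*exp(x*z) + 5*y**2)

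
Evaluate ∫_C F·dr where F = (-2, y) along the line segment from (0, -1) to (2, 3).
0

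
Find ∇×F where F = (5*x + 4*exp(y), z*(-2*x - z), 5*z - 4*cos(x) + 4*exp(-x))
(2*x + 2*z, -4*sin(x) + 4*exp(-x), -2*z - 4*exp(y))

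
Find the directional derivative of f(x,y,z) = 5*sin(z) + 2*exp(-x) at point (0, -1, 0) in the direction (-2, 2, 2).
7*sqrt(3)/3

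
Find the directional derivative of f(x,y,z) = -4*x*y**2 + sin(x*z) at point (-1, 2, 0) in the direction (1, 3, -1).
3*sqrt(11)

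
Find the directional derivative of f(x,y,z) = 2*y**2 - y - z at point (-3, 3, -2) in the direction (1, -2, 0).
-22*sqrt(5)/5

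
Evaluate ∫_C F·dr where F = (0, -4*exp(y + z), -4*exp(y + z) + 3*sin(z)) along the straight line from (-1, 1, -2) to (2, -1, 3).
-4*exp(2) + 3*cos(2) + 4*exp(-1) - 3*cos(3)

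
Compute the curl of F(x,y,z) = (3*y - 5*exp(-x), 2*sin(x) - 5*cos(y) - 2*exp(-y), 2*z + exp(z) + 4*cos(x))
(0, 4*sin(x), 2*cos(x) - 3)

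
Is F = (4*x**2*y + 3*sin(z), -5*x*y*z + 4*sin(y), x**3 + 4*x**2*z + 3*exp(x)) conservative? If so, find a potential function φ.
No, ∇×F = (5*x*y, -3*x**2 - 8*x*z - 3*exp(x) + 3*cos(z), -4*x**2 - 5*y*z) ≠ 0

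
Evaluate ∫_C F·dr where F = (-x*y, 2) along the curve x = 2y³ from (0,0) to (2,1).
2/7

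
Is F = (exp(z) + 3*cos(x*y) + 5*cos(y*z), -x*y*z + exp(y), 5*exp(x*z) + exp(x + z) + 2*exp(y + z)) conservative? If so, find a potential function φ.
No, ∇×F = (x*y + 2*exp(y + z), -5*y*sin(y*z) - 5*z*exp(x*z) + exp(z) - exp(x + z), 3*x*sin(x*y) - y*z + 5*z*sin(y*z)) ≠ 0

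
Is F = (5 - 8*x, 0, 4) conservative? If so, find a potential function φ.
Yes, F is conservative. φ = -4*x**2 + 5*x + 4*z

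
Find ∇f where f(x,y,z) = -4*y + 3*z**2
(0, -4, 6*z)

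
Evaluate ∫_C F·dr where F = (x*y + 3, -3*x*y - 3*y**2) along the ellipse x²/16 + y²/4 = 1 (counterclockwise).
0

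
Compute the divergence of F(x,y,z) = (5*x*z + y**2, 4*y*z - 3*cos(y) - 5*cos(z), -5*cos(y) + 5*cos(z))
9*z + 3*sin(y) - 5*sin(z)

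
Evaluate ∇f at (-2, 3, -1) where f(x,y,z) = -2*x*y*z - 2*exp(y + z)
(6, -2*exp(2) - 4, 12 - 2*exp(2))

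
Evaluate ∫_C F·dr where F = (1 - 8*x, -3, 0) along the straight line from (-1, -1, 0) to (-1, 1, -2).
-6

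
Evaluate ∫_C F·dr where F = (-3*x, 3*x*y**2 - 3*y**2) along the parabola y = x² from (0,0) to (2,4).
278/7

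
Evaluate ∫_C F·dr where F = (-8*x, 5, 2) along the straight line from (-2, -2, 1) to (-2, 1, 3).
19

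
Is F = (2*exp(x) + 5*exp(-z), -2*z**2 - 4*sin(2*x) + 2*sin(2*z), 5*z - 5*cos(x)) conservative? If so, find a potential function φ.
No, ∇×F = (4*z - 4*cos(2*z), -5*sin(x) - 5*exp(-z), -8*cos(2*x)) ≠ 0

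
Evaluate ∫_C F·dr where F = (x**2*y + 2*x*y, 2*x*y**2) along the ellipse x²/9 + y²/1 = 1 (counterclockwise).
-21*pi/4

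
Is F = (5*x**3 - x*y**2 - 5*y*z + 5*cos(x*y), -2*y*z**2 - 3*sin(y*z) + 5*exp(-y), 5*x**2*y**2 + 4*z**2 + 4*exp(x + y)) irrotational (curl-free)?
No, ∇×F = (10*x**2*y + 4*y*z + 3*y*cos(y*z) + 4*exp(x + y), -10*x*y**2 - 5*y - 4*exp(x + y), 2*x*y + 5*x*sin(x*y) + 5*z)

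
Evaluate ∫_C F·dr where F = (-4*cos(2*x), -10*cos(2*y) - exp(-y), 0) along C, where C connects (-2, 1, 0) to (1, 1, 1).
-2*sin(2) - 2*sin(4)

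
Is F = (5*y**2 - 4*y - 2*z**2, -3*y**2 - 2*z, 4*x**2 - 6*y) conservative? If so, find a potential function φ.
No, ∇×F = (-4, -8*x - 4*z, 4 - 10*y) ≠ 0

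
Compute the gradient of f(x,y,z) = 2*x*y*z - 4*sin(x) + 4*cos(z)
(2*y*z - 4*cos(x), 2*x*z, 2*x*y - 4*sin(z))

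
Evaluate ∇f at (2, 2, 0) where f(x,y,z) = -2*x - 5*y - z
(-2, -5, -1)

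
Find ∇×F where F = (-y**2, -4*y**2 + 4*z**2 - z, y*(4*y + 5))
(8*y - 8*z + 6, 0, 2*y)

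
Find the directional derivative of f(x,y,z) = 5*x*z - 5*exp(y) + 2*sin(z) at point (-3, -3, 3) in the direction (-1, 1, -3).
sqrt(11)*(-5 + 6*(5 - cos(3))*exp(3))*exp(-3)/11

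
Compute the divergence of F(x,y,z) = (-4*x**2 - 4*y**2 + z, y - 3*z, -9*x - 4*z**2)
-8*x - 8*z + 1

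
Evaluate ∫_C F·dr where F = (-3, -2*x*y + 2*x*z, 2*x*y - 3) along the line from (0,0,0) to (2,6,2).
-28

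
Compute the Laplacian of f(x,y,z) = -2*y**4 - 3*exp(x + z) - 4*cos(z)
-24*y**2 - 6*exp(x + z) + 4*cos(z)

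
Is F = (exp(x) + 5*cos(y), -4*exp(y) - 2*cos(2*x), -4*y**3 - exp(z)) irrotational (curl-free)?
No, ∇×F = (-12*y**2, 0, 4*sin(2*x) + 5*sin(y))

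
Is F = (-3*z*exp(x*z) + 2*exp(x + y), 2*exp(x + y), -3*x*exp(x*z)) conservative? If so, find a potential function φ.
Yes, F is conservative. φ = -3*exp(x*z) + 2*exp(x + y)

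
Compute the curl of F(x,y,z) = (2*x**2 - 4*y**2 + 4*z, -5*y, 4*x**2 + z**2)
(0, 4 - 8*x, 8*y)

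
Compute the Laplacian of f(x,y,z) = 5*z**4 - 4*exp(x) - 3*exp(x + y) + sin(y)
60*z**2 - 4*exp(x) - 6*exp(x + y) - sin(y)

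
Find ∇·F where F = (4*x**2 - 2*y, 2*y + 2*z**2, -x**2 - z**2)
8*x - 2*z + 2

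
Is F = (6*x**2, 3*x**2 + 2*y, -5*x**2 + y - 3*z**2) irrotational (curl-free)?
No, ∇×F = (1, 10*x, 6*x)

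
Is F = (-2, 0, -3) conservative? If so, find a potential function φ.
Yes, F is conservative. φ = -2*x - 3*z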